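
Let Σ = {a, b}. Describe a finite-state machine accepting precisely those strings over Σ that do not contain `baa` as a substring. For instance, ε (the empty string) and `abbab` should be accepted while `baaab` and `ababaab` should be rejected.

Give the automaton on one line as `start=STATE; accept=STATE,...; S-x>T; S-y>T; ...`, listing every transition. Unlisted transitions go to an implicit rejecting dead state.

This is the complement of 'contains `baa`'. Use the same substring-matching states — S0 through S3 holding how much of `baa` has just been matched — but flip the accepting set: everything except the trap S3 accepts.
With 4 states:
        a   b  
>* S0   S0  S1 
 * S1   S2  S1 
 * S2   S3  S1 
   S3   S3  S3 
(> = start, * = accepting)

start=S0; accept=S0,S1,S2; S0-a>S0; S0-b>S1; S1-a>S2; S1-b>S1; S2-a>S3; S2-b>S1; S3-a>S3; S3-b>S3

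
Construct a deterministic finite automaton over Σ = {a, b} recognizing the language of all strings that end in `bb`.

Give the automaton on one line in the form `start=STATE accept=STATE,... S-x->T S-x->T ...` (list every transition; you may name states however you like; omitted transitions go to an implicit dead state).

Remember how much of `bb` the current input suffix matches. State s0 means no match yet; s1 means the last symbol is `b`; s2 means the last 2 symbols are `bb`. Only s2 accepts. On a mismatch, fall back to the longest proper suffix that is still a prefix of `bb`.
        a   b  
>  s0   s0  s1 
   s1   s0  s2 
 * s2   s0  s2 
(> = start, * = accepting)

start=s0 accept=s2 s0-a->s0 s0-b->s1 s1-a->s0 s1-b->s2 s2-a->s0 s2-b->s2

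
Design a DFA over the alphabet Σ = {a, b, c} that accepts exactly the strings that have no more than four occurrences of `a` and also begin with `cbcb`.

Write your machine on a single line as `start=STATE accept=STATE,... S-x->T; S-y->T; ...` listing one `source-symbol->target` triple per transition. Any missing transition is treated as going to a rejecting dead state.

start=q0; accept=q5,q6,q7,q8,q9; q0-a->q1; q0-b->q1; q0-c->q2; q1-a->q1; q1-b->q1; q1-c->q1; q2-a->q1; q2-b->q3; q2-c->q1; q3-a->q1; q3-b->q1; q3-c->q4; q4-a->q1; q4-b->q5; q4-c->q1; q5-a->q6; q5-b->q5; q5-c->q5; q6-a->q7; q6-b->q6; q6-c->q6; q7-a->q8; q7-b->q7; q7-c->q7; q8-a->q9; q8-b->q8; q8-c->q8; q9-a->q1; q9-b->q9; q9-c->q9

Run two small machines in parallel and take their product. The first has 6 states tracking the count of `a`s, saturating at 5; the second has 6 states tracking whether the input so far still matches the prefix `cbcb`. A product state is a pair (one from each), accepting exactly when both do. After merging equivalent states the machine shrinks.
A 10-state machine:
        a   b   c  
>  q0   q1  q1  q2 
   q1   q1  q1  q1 
   q2   q1  q3  q1 
   q3   q1  q1  q4 
   q4   q1  q5  q1 
 * q5   q6  q5  q5 
 * q6   q7  q6  q6 
 * q7   q8  q7  q7 
 * q8   q9  q8  q8 
 * q9   q1  q9  q9 
(> = start, * = accepting)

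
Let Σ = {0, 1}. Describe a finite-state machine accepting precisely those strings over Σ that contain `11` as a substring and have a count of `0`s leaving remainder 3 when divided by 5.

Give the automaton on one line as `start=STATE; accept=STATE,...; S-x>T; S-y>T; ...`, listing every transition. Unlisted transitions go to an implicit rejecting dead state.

start=q0; accept=q13; q0-0>q1; q0-1>q2; q1-0>q3; q1-1>q4; q2-0>q1; q2-1>q5; q3-0>q6; q3-1>q7; q4-0>q3; q4-1>q8; q5-0>q8; q5-1>q5; q6-0>q9; q6-1>q10; q7-0>q6; q7-1>q11; q8-0>q11; q8-1>q8; q9-0>q0; q9-1>q12; q10-0>q9; q10-1>q13; q11-0>q13; q11-1>q11; q12-0>q0; q12-1>q14; q13-0>q14; q13-1>q13; q14-0>q5; q14-1>q14

Run two small machines in parallel and take their product. The first has 3 states tracking whether and how much of `11` has been seen; the second has 5 states tracking the count of `0`s modulo 5. A product state is a pair (one from each), accepting exactly when both do.
          0    1  
>  q0     q1   q2 
   q1     q3   q4 
   q2     q1   q5 
   q3     q6   q7 
   q4     q3   q8 
   q5     q8   q5 
   q6     q9  q10 
   q7     q6  q11 
   q8    q11   q8 
   q9     q0  q12 
   q10    q9  q13 
   q11   q13  q11 
   q12    q0  q14 
 * q13   q14  q13 
   q14    q5  q14 
(> = start, * = accepting)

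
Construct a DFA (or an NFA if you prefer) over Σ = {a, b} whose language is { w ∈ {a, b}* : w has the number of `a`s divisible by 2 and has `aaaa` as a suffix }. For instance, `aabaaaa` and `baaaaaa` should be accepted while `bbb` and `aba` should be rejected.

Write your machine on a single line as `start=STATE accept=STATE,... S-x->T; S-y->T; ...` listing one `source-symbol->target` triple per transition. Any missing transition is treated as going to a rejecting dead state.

Build one automaton per condition and run them in lockstep. One (2 states) tracks the count of `a`s modulo 2; the other (5 states) tracks how much of the suffix `aaaa` has currently been matched. Each combined state is a pair, one component from each; accept when both components accept. After merging equivalent states the machine shrinks.
6 states suffice.
        a   b  
>  S0   S1  S0 
   S1   S2  S3 
   S2   S4  S0 
   S3   S0  S3 
   S4   S5  S3 
 * S5   S4  S0 
(> = start, * = accepting)

start=S0; accept=S5; S0-a->S1; S0-b->S0; S1-a->S2; S1-b->S3; S2-a->S4; S2-b->S0; S3-a->S0; S3-b->S3; S4-a->S5; S4-b->S3; S5-a->S4; S5-b->S0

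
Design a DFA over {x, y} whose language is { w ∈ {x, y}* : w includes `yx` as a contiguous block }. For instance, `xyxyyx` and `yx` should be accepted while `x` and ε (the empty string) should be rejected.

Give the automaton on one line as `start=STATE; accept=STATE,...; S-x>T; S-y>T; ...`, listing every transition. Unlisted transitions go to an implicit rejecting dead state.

start=q0; accept=q2; q0-x>q0; q0-y>q1; q1-x>q2; q1-y>q1; q2-x>q2; q2-y>q2

Track how much of `yx` has been matched so far: state q0 is no progress, q2 is the absorbing accept state reached once `yx` has occurred. Intermediate states record partial matches; on a mismatch, fall back to the longest reusable overlap.
With 3 states:
        x   y  
>  q0   q0  q1 
   q1   q2  q1 
 * q2   q2  q2 
(> = start, * = accepting)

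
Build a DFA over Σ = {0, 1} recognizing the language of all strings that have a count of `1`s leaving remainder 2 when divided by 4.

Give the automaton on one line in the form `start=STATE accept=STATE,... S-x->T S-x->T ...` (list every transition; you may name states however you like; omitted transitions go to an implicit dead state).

The only thing that matters is how many `1`s have appeared, reduced mod 4. Use one state per residue: s0 for 0, …, s3 for 3. Reading `1` moves to the next residue; anything else stays put. s2 is accepting.
With 4 states:
        0   1  
>  s0   s0  s1 
   s1   s1  s2 
 * s2   s2  s3 
   s3   s3  s0 
(> = start, * = accepting)

start=s0 accept=s2 s0-0->s0 s0-1->s1 s1-0->s1 s1-1->s2 s2-0->s2 s2-1->s3 s3-0->s3 s3-1->s0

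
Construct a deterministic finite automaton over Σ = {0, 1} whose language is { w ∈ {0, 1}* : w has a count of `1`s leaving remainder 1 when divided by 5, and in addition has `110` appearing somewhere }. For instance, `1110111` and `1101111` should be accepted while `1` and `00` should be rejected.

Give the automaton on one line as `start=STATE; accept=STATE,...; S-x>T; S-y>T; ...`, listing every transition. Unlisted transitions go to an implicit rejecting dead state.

Build one automaton per condition and run them in lockstep. One (5 states) tracks the count of `1`s modulo 5; the other (4 states) tracks whether and how much of `110` has been seen. Each combined state is a pair, one component from each; accept when both components accept.
          0    1  
>  S0     S0   S1 
   S1     S2   S3 
   S2     S2   S4 
   S3     S5   S6 
   S4     S7   S6 
   S5     S5   S8 
   S6     S8   S9 
   S7     S7  S10 
   S8     S8  S11 
   S9    S11  S12 
   S10   S13   S9 
   S11   S11  S14 
   S12   S14  S15 
   S13   S13  S16 
   S14   S14  S17 
   S15   S17   S3 
   S16   S18  S12 
 * S17   S17   S5 
   S18   S18  S19 
   S19    S0  S15 
(> = start, * = accepting)

start=S0; accept=S17; S0-0>S0; S0-1>S1; S1-0>S2; S1-1>S3; S2-0>S2; S2-1>S4; S3-0>S5; S3-1>S6; S4-0>S7; S4-1>S6; S5-0>S5; S5-1>S8; S6-0>S8; S6-1>S9; S7-0>S7; S7-1>S10; S8-0>S8; S8-1>S11; S9-0>S11; S9-1>S12; S10-0>S13; S10-1>S9; S11-0>S11; S11-1>S14; S12-0>S14; S12-1>S15; S13-0>S13; S13-1>S16; S14-0>S14; S14-1>S17; S15-0>S17; S15-1>S3; S16-0>S18; S16-1>S12; S17-0>S17; S17-1>S5; S18-0>S18; S18-1>S19; S19-0>S0; S19-1>S15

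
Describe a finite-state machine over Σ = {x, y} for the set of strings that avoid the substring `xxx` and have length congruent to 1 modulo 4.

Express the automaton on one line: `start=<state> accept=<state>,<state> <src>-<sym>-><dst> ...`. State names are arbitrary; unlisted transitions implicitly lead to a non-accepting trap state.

Run two small machines in parallel and take their product. One (4 states) tracks partial matches of the forbidden pattern `xxx`; the other (4 states) tracks the input length modulo 4. Each combined state is a pair, one component from each; accept when both components accept. Minimizing collapses redundant product states.
13 states suffice.
          x    y  
>  s0     s1   s2 
 * s1     s3   s4 
 * s2     s5   s4 
   s3     s6   s7 
   s4     s8   s7 
   s5     s9   s7 
   s6     s6   s6 
   s7    s10   s0 
   s8    s11   s0 
   s9     s6   s0 
   s10   s12   s2 
   s11    s6   s2 
 * s12    s6   s4 
(> = start, * = accepting)

start=s0 accept=s1,s2,s12 s0-x->s1 s0-y->s2 s1-x->s3 s1-y->s4 s2-x->s5 s2-y->s4 s3-x->s6 s3-y->s7 s4-x->s8 s4-y->s7 s5-x->s9 s5-y->s7 s6-x->s6 s6-y->s6 s7-x->s10 s7-y->s0 s8-x->s11 s8-y->s0 s9-x->s6 s9-y->s0 s10-x->s12 s10-y->s2 s11-x->s6 s11-y->s2 s12-x->s6 s12-y->s4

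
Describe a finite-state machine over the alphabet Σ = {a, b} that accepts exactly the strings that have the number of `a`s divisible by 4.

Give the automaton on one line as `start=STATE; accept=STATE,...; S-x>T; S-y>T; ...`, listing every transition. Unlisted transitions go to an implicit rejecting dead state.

start=q0; accept=q0; q0-a>q1; q0-b>q0; q1-a>q2; q1-b>q1; q2-a>q3; q2-b>q2; q3-a>q0; q3-b>q3

The only thing that matters is how many `a`s have appeared, reduced mod 4. Use one state per residue: q0 for 0, …, q3 for 3. Reading `a` moves to the next residue; anything else stays put. q0 is accepting.
A 4-state machine:
        a   b  
>* q0   q1  q0 
   q1   q2  q1 
   q2   q3  q2 
   q3   q0  q3 
(> = start, * = accepting)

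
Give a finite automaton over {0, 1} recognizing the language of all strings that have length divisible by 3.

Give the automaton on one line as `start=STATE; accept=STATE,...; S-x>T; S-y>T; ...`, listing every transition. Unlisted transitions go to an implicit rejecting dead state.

start=q0; accept=q0; q0-0>q1; q0-1>q1; q1-0>q2; q1-1>q2; q2-0>q0; q2-1>q0

Only the length mod 3 matters, so use a 3-cycle: from any state, every input symbol moves to the next state, wrapping q2 back to q0. Mark q0 accepting.
        0   1  
>* q0   q1  q1 
   q1   q2  q2 
   q2   q0  q0 
(> = start, * = accepting)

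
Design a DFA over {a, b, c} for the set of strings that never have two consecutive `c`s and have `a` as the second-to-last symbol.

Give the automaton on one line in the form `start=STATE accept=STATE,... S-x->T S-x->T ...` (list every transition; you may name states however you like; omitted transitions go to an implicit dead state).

start=q0 accept=q3,q4,q5 q0-a->q1 q0-b->q0 q0-c->q2 q1-a->q3 q1-b->q4 q1-c->q5 q2-a->q1 q2-b->q0 q2-c->q6 q3-a->q3 q3-b->q4 q3-c->q5 q4-a->q1 q4-b->q0 q4-c->q2 q5-a->q1 q5-b->q0 q5-c->q6 q6-a->q6 q6-b->q6 q6-c->q6

Handle the two conditions separately and then intersect. One (3 states) tracks partial matches of the forbidden pattern `cc`; the other (13 states) tracks the last 2 symbols read. Each combined state is a pair, one component from each; accept when both components accept. Equivalent product states are then merged.
A 7-state machine:
        a   b   c  
>  q0   q1  q0  q2 
   q1   q3  q4  q5 
   q2   q1  q0  q6 
 * q3   q3  q4  q5 
 * q4   q1  q0  q2 
 * q5   q1  q0  q6 
   q6   q6  q6  q6 
(> = start, * = accepting)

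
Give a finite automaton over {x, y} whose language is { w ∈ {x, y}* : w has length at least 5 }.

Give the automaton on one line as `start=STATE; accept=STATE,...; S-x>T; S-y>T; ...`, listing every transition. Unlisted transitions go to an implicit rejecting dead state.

Count input length up to 6: every symbol moves from s0 toward s6, which means 'more than 5' and absorbs. Accept from {s5, s6}.
A 7-state machine:
        x   y  
>  s0   s1  s1 
   s1   s2  s2 
   s2   s3  s3 
   s3   s4  s4 
   s4   s5  s5 
 * s5   s6  s6 
 * s6   s6  s6 
(> = start, * = accepting)

start=s0; accept=s5,s6; s0-x>s1; s0-y>s1; s1-x>s2; s1-y>s2; s2-x>s3; s2-y>s3; s3-x>s4; s3-y>s4; s4-x>s5; s4-y>s5; s5-x>s6; s5-y>s6; s6-x>s6; s6-y>s6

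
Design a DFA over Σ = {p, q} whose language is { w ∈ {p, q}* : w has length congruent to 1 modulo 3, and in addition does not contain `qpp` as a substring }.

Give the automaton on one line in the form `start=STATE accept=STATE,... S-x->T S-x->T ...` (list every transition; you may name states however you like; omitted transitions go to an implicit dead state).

Run two small machines in parallel and take their product. One (3 states) tracks the input length modulo 3; the other (4 states) tracks partial matches of the forbidden pattern `qpp`. Each combined state is a pair, one component from each; accept when both components accept. Minimizing collapses redundant product states.
With 10 states:
        p   q  
>  S0   S1  S2 
 * S1   S3  S4 
 * S2   S5  S4 
   S3   S0  S6 
   S4   S7  S6 
   S5   S8  S6 
   S6   S9  S2 
   S7   S8  S2 
   S8   S8  S8 
 * S9   S8  S4 
(> = start, * = accepting)

start=S0 accept=S1,S2,S9 S0-p->S1 S0-q->S2 S1-p->S3 S1-q->S4 S2-p->S5 S2-q->S4 S3-p->S0 S3-q->S6 S4-p->S7 S4-q->S6 S5-p->S8 S5-q->S6 S6-p->S9 S6-q->S2 S7-p->S8 S7-q->S2 S8-p->S8 S8-q->S8 S9-p->S8 S9-q->S4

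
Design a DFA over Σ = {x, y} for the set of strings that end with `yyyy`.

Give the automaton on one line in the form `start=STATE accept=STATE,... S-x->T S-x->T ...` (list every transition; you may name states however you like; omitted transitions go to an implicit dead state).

Remember how much of `yyyy` the current input suffix matches. State s0 means no match yet; s1 means the last symbol is `y`; s2 means the last 2 symbols are `yy`; s3 means the last 3 symbols are `yyy`; s4 means the last 4 symbols are `yyyy`. Only s4 accepts. On a mismatch, fall back to the longest proper suffix that is still a prefix of `yyyy`.
5 states suffice.
        x   y  
>  s0   s0  s1 
   s1   s0  s2 
   s2   s0  s3 
   s3   s0  s4 
 * s4   s0  s4 
(> = start, * = accepting)

start=s0 accept=s4 s0-x->s0 s0-y->s1 s1-x->s0 s1-y->s2 s2-x->s0 s2-y->s3 s3-x->s0 s3-y->s4 s4-x->s0 s4-y->s4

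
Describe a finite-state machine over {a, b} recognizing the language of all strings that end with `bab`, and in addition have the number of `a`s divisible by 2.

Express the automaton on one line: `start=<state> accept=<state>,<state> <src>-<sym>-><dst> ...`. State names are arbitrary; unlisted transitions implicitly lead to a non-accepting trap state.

start=S0 accept=S7 S0-a->S1 S0-b->S2 S1-a->S0 S1-b->S3 S2-a->S4 S2-b->S2 S3-a->S5 S3-b->S3 S4-a->S0 S4-b->S6 S5-a->S1 S5-b->S7 S6-a->S5 S6-b->S3 S7-a->S4 S7-b->S2

Build one automaton per condition and run them in lockstep. The first has 4 states tracking how much of the suffix `bab` has currently been matched; the second has 2 states tracking the count of `a`s modulo 2. A product state is a pair (one from each), accepting exactly when both do.
An 8-state machine:
        a   b  
>  S0   S1  S2 
   S1   S0  S3 
   S2   S4  S2 
   S3   S5  S3 
   S4   S0  S6 
   S5   S1  S7 
   S6   S5  S3 
 * S7   S4  S2 
(> = start, * = accepting)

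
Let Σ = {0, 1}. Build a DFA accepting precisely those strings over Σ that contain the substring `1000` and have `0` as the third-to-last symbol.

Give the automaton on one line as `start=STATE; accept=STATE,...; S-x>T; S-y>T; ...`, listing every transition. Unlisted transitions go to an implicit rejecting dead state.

start=A; accept=E,F,G,H; A-0>A; A-1>B; B-0>C; B-1>B; C-0>D; C-1>B; D-0>E; D-1>B; E-0>E; E-1>F; F-0>G; F-1>H; G-0>I; G-1>J; H-0>K; H-1>L; I-0>E; I-1>F; J-0>G; J-1>H; K-0>I; K-1>J; L-0>K; L-1>L

Run two small machines in parallel and take their product. One (5 states) tracks whether and how much of `1000` has been seen; the other (15 states) tracks the last 3 symbols read. Each combined state is a pair, one component from each; accept when both components accept. After merging equivalent states the machine shrinks.
       0  1 
>  A   A  B 
   B   C  B 
   C   D  B 
   D   E  B 
 * E   E  F 
 * F   G  H 
 * G   I  J 
 * H   K  L 
   I   E  F 
   J   G  H 
   K   I  J 
   L   K  L 
(> = start, * = accepting)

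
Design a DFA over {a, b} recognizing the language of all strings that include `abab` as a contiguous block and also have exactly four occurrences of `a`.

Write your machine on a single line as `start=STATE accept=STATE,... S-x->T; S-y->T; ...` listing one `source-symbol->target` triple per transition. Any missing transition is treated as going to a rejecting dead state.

Handle the two conditions separately and then intersect. The first has 5 states tracking whether and how much of `abab` has been seen; the second has 6 states tracking the count of `a`s, saturating at 5. A product state is a pair (one from each), accepting exactly when both do.
          a    b  
>  q0     q1   q0 
   q1     q2   q3 
   q2     q4   q5 
   q3     q6   q7 
   q4     q8   q9 
   q5    q10  q11 
   q6     q4  q12 
   q7     q2   q7 
   q8    q13  q14 
   q9    q15  q16 
   q10    q8  q17 
   q11    q4  q11 
   q12   q17  q12 
   q13   q13  q18 
   q14   q19  q20 
   q15   q13  q21 
   q16    q8  q16 
   q17   q21  q17 
   q18   q19  q22 
   q19   q13  q23 
   q20   q13  q20 
 * q21   q23  q21 
   q22   q13  q22 
   q23   q23  q23 
(> = start, * = accepting)

start=q0; accept=q21; q0-a->q1; q0-b->q0; q1-a->q2; q1-b->q3; q2-a->q4; q2-b->q5; q3-a->q6; q3-b->q7; q4-a->q8; q4-b->q9; q5-a->q10; q5-b->q11; q6-a->q4; q6-b->q12; q7-a->q2; q7-b->q7; q8-a->q13; q8-b->q14; q9-a->q15; q9-b->q16; q10-a->q8; q10-b->q17; q11-a->q4; q11-b->q11; q12-a->q17; q12-b->q12; q13-a->q13; q13-b->q18; q14-a->q19; q14-b->q20; q15-a->q13; q15-b->q21; q16-a->q8; q16-b->q16; q17-a->q21; q17-b->q17; q18-a->q19; q18-b->q22; q19-a->q13; q19-b->q23; q20-a->q13; q20-b->q20; q21-a->q23; q21-b->q21; q22-a->q13; q22-b->q22; q23-a->q23; q23-b->q23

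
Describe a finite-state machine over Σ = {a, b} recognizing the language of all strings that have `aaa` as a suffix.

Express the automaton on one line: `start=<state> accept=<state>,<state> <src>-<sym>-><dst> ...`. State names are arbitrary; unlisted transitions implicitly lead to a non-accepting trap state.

Remember how much of `aaa` the current input suffix matches. State q0 means no match yet; q1 means the last symbol is `a`; q2 means the last 2 symbols are `aa`; q3 means the last 3 symbols are `aaa`. Only q3 accepts. On a mismatch, fall back to the longest proper suffix that is still a prefix of `aaa`.
4 states suffice.
        a   b  
>  q0   q1  q0 
   q1   q2  q0 
   q2   q3  q0 
 * q3   q3  q0 
(> = start, * = accepting)

start=q0 accept=q3 q0-a->q1 q0-b->q0 q1-a->q2 q1-b->q0 q2-a->q3 q2-b->q0 q3-a->q3 q3-b->q0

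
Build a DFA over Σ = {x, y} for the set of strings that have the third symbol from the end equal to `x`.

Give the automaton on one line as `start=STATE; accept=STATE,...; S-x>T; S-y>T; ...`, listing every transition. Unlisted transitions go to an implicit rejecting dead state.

start=S0; accept=S7,S8,S9,S10; S0-x>S1; S0-y>S2; S1-x>S3; S1-y>S4; S2-x>S5; S2-y>S6; S3-x>S7; S3-y>S8; S4-x>S9; S4-y>S10; S5-x>S11; S5-y>S12; S6-x>S13; S6-y>S14; S7-x>S7; S7-y>S8; S8-x>S9; S8-y>S10; S9-x>S11; S9-y>S12; S10-x>S13; S10-y>S14; S11-x>S7; S11-y>S8; S12-x>S9; S12-y>S10; S13-x>S11; S13-y>S12; S14-x>S13; S14-y>S14

A DFA must remember the last 3 symbols (since which symbol is third-to-last isn't known until the input ends). Use one state per possible window of the last ≤3 symbols; accept from those whose window starts with `x`.
With 15 states:
          x    y  
>  S0     S1   S2 
   S1     S3   S4 
   S2     S5   S6 
   S3     S7   S8 
   S4     S9  S10 
   S5    S11  S12 
   S6    S13  S14 
 * S7     S7   S8 
 * S8     S9  S10 
 * S9    S11  S12 
 * S10   S13  S14 
   S11    S7   S8 
   S12    S9  S10 
   S13   S11  S12 
   S14   S13  S14 
(> = start, * = accepting)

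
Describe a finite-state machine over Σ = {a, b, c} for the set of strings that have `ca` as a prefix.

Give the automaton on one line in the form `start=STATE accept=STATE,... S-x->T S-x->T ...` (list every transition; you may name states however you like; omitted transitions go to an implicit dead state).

Check the first 2 symbols one by one: s0 through s1 record how many have matched `ca` so far; any wrong symbol goes to the dead state s3. After all 2 match we enter the accepting sink s2.
With 4 states:
        a   b   c  
>  s0   s3  s3  s1 
   s1   s2  s3  s3 
 * s2   s2  s2  s2 
   s3   s3  s3  s3 
(> = start, * = accepting)

start=s0 accept=s2 s0-a->s3 s0-b->s3 s0-c->s1 s1-a->s2 s1-b->s3 s1-c->s3 s2-a->s2 s2-b->s2 s2-c->s2 s3-a->s3 s3-b->s3 s3-c->s3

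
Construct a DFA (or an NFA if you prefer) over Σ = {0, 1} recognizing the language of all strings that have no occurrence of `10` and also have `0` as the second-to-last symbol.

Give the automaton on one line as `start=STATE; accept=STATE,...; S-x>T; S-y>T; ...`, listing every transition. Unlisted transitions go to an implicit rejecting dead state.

Run two small machines in parallel and take their product. One (3 states) tracks partial matches of the forbidden pattern `10`; the other (7 states) tracks the last 2 symbols read. Each combined state is a pair, one component from each; accept when both components accept.
A 10-state machine:
        0   1  
>  S0   S1  S2 
   S1   S3  S4 
   S2   S5  S6 
 * S3   S3  S4 
 * S4   S5  S6 
   S5   S7  S8 
   S6   S5  S6 
   S7   S7  S8 
   S8   S5  S9 
   S9   S5  S9 
(> = start, * = accepting)

start=S0; accept=S3,S4; S0-0>S1; S0-1>S2; S1-0>S3; S1-1>S4; S2-0>S5; S2-1>S6; S3-0>S3; S3-1>S4; S4-0>S5; S4-1>S6; S5-0>S7; S5-1>S8; S6-0>S5; S6-1>S6; S7-0>S7; S7-1>S8; S8-0>S5; S8-1>S9; S9-0>S5; S9-1>S9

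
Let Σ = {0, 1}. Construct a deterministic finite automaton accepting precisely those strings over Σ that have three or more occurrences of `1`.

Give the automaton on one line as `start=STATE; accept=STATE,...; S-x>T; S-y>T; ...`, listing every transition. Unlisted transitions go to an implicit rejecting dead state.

Only the number of `1`s matters, and only up to 4. Make a chain s0 → s1 → s2 → s3 → s4 advanced by each `1` (with s4 absorbing); every other symbol self-loops. The accepting set is {s3, s4}.
With 5 states:
        0   1  
>  s0   s0  s1 
   s1   s1  s2 
   s2   s2  s3 
 * s3   s3  s4 
 * s4   s4  s4 
(> = start, * = accepting)

start=s0; accept=s3,s4; s0-0>s0; s0-1>s1; s1-0>s1; s1-1>s2; s2-0>s2; s2-1>s3; s3-0>s3; s3-1>s4; s4-0>s4; s4-1>s4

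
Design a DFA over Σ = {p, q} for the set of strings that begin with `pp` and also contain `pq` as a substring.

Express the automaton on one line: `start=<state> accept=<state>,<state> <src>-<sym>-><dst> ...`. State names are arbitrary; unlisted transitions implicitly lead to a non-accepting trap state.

start=S0 accept=S4 S0-p->S1 S0-q->S2 S1-p->S3 S1-q->S2 S2-p->S2 S2-q->S2 S3-p->S3 S3-q->S4 S4-p->S4 S4-q->S4

Build one automaton per condition and run them in lockstep. One (4 states) tracks whether the input so far still matches the prefix `pp`; the other (3 states) tracks whether and how much of `pq` has been seen. Each combined state is a pair, one component from each; accept when both components accept. Minimizing collapses redundant product states.
With 5 states:
        p   q  
>  S0   S1  S2 
   S1   S3  S2 
   S2   S2  S2 
   S3   S3  S4 
 * S4   S4  S4 
(> = start, * = accepting)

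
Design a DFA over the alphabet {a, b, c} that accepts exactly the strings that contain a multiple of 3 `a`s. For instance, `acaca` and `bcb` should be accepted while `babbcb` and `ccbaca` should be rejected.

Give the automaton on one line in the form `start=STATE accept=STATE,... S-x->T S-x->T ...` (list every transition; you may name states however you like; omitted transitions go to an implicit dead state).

Keep the running count of `a`s modulo 3: each `a` advances along the cycle q0 → q1 → q2 → q0 while other symbols loop. Accept at q0.
3 states suffice.
        a   b   c  
>* q0   q1  q0  q0 
   q1   q2  q1  q1 
   q2   q0  q2  q2 
(> = start, * = accepting)

start=q0 accept=q0 q0-a->q1 q0-b->q0 q0-c->q0 q1-a->q2 q1-b->q1 q1-c->q1 q2-a->q0 q2-b->q2 q2-c->q2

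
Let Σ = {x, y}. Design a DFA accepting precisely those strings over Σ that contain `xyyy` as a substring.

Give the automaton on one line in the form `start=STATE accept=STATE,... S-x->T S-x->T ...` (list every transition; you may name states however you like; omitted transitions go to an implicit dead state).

start=q0 accept=q4 q0-x->q1 q0-y->q0 q1-x->q1 q1-y->q2 q2-x->q1 q2-y->q3 q3-x->q1 q3-y->q4 q4-x->q4 q4-y->q4

Track how much of `xyyy` has been matched so far: state q0 is no progress, q4 is the absorbing accept state reached once `xyyy` has occurred. Intermediate states record partial matches; on a mismatch, fall back to the longest reusable overlap.
With 5 states:
        x   y  
>  q0   q1  q0 
   q1   q1  q2 
   q2   q1  q3 
   q3   q1  q4 
 * q4   q4  q4 
(> = start, * = accepting)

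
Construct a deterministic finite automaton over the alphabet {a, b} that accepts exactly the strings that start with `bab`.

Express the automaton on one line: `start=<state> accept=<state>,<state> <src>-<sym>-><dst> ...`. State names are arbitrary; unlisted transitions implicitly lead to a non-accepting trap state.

Check the first 3 symbols one by one: s0 through s2 record how many have matched `bab` so far; any wrong symbol goes to the dead state s4. After all 3 match we enter the accepting sink s3.
        a   b  
>  s0   s4  s1 
   s1   s2  s4 
   s2   s4  s3 
 * s3   s3  s3 
   s4   s4  s4 
(> = start, * = accepting)

start=s0 accept=s3 s0-a->s4 s0-b->s1 s1-a->s2 s1-b->s4 s2-a->s4 s2-b->s3 s3-a->s3 s3-b->s3 s4-a->s4 s4-b->s4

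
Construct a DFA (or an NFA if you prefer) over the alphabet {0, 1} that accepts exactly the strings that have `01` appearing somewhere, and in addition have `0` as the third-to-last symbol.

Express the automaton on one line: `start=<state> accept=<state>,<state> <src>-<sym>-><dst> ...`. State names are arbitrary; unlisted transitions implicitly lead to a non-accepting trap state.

start=s0 accept=s8,s9,s10,s18 s0-0->s1 s0-1->s2 s1-0->s3 s1-1->s4 s2-0->s5 s2-1->s6 s3-0->s7 s3-1->s8 s4-0->s9 s4-1->s10 s5-0->s11 s5-1->s12 s6-0->s13 s6-1->s14 s7-0->s7 s7-1->s8 s8-0->s9 s8-1->s10 s9-0->s15 s9-1->s12 s10-0->s16 s10-1->s17 s11-0->s7 s11-1->s8 s12-0->s9 s12-1->s10 s13-0->s11 s13-1->s12 s14-0->s13 s14-1->s14 s15-0->s18 s15-1->s8 s16-0->s15 s16-1->s12 s17-0->s16 s17-1->s17 s18-0->s18 s18-1->s8

Handle the two conditions separately and then intersect. The first has 3 states tracking whether and how much of `01` has been seen; the second has 15 states tracking the last 3 symbols read. A product state is a pair (one from each), accepting exactly when both do.
19 states suffice.
          0    1  
>  s0     s1   s2 
   s1     s3   s4 
   s2     s5   s6 
   s3     s7   s8 
   s4     s9  s10 
   s5    s11  s12 
   s6    s13  s14 
   s7     s7   s8 
 * s8     s9  s10 
 * s9    s15  s12 
 * s10   s16  s17 
   s11    s7   s8 
   s12    s9  s10 
   s13   s11  s12 
   s14   s13  s14 
   s15   s18   s8 
   s16   s15  s12 
   s17   s16  s17 
 * s18   s18   s8 
(> = start, * = accepting)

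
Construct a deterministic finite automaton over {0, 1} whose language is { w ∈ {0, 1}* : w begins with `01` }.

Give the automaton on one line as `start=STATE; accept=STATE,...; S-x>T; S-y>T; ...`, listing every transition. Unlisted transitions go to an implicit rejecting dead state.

start=A; accept=C; A-0>B; A-1>D; B-0>D; B-1>C; C-0>C; C-1>C; D-0>D; D-1>D

Check the first 2 symbols one by one: A through B record how many have matched `01` so far; any wrong symbol goes to the dead state D. After all 2 match we enter the accepting sink C.
       0  1 
>  A   B  D 
   B   D  C 
 * C   C  C 
   D   D  D 
(> = start, * = accepting)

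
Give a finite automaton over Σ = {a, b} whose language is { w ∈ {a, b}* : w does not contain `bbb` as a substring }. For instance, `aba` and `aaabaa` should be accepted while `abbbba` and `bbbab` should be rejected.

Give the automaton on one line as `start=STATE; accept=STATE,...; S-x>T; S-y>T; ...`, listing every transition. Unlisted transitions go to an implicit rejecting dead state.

Track partial matches of the forbidden pattern `bbb`. State S3 is a dead state reached once `bbb` has occurred; every other state accepts. S0 means no part of `bbb` is currently matched.
4 states suffice.
        a   b  
>* S0   S0  S1 
 * S1   S0  S2 
 * S2   S0  S3 
   S3   S3  S3 
(> = start, * = accepting)

start=S0; accept=S0,S1,S2; S0-a>S0; S0-b>S1; S1-a>S0; S1-b>S2; S2-a>S0; S2-b>S3; S3-a>S3; S3-b>S3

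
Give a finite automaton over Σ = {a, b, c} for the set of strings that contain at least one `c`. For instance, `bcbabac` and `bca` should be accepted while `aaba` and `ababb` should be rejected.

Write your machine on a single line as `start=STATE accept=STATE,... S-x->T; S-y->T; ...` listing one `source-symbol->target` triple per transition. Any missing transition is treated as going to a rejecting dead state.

start=S0; accept=S1,S2; S0-a->S0; S0-b->S0; S0-c->S1; S1-a->S1; S1-b->S1; S1-c->S2; S2-a->S2; S2-b->S2; S2-c->S2

Count `c`s, saturating at 2: state S0 means no `c` yet, S1 means one `c` seen, S2 means more than one. Each `c` increments (capped at S2); other symbols loop. Accept from {S1, S2}.
A 3-state machine:
        a   b   c  
>  S0   S0  S0  S1 
 * S1   S1  S1  S2 
 * S2   S2  S2  S2 
(> = start, * = accepting)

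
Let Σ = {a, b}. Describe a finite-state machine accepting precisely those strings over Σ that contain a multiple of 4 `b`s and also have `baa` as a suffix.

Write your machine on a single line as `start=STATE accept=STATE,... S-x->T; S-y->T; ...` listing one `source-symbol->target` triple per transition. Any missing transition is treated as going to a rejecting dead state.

start=s0; accept=s6; s0-a->s0; s0-b->s1; s1-a->s1; s1-b->s2; s2-a->s2; s2-b->s3; s3-a->s3; s3-b->s4; s4-a->s5; s4-b->s1; s5-a->s6; s5-b->s1; s6-a->s0; s6-b->s1

Handle the two conditions separately and then intersect. The first has 4 states tracking the count of `b`s modulo 4; the second has 4 states tracking how much of the suffix `baa` has currently been matched. A product state is a pair (one from each), accepting exactly when both do. After merging equivalent states the machine shrinks.
7 states suffice.
        a   b  
>  s0   s0  s1 
   s1   s1  s2 
   s2   s2  s3 
   s3   s3  s4 
   s4   s5  s1 
   s5   s6  s1 
 * s6   s0  s1 
(> = start, * = accepting)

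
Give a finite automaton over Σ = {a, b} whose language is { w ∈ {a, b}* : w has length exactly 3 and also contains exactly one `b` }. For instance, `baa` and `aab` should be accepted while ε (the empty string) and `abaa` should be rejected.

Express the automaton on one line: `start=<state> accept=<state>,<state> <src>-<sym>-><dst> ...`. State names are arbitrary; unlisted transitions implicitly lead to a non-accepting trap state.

start=q0 accept=q7 q0-a->q1 q0-b->q2 q1-a->q3 q1-b->q4 q2-a->q4 q2-b->q5 q3-a->q6 q3-b->q7 q4-a->q7 q4-b->q8 q5-a->q8 q5-b->q8 q6-a->q9 q6-b->q10 q7-a->q10 q7-b->q11 q8-a->q11 q8-b->q11 q9-a->q9 q9-b->q10 q10-a->q10 q10-b->q11 q11-a->q11 q11-b->q11

Run two small machines in parallel and take their product. One (5 states) tracks the input length, saturating at 4; the other (3 states) tracks the count of `b`s, saturating at 2. Each combined state is a pair, one component from each; accept when both components accept.
With 12 states:
          a    b  
>  q0     q1   q2 
   q1     q3   q4 
   q2     q4   q5 
   q3     q6   q7 
   q4     q7   q8 
   q5     q8   q8 
   q6     q9  q10 
 * q7    q10  q11 
   q8    q11  q11 
   q9     q9  q10 
   q10   q10  q11 
   q11   q11  q11 
(> = start, * = accepting)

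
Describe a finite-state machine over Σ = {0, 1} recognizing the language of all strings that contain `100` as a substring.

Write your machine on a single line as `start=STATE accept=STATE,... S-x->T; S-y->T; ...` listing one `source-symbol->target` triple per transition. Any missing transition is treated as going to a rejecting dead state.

start=s0; accept=s3; s0-0->s0; s0-1->s1; s1-0->s2; s1-1->s1; s2-0->s3; s2-1->s1; s3-0->s3; s3-1->s3

Track how much of `100` has been matched so far: state s0 is no progress, s3 is the absorbing accept state reached once `100` has occurred. Intermediate states record partial matches; on a mismatch, fall back to the longest reusable overlap.
A 4-state machine:
        0   1  
>  s0   s0  s1 
   s1   s2  s1 
   s2   s3  s1 
 * s3   s3  s3 
(> = start, * = accepting)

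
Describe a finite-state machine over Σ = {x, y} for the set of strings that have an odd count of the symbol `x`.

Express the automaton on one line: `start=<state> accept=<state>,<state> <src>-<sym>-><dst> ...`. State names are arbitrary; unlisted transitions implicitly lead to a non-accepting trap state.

start=q0 accept=q1 q0-x->q1 q0-y->q0 q1-x->q0 q1-y->q1

Keep the running count of `x`s modulo 2: each `x` advances along the cycle q0 → q1 → q0 while other symbols loop. Accept at q1.
2 states suffice.
        x   y  
>  q0   q1  q0 
 * q1   q0  q1 
(> = start, * = accepting)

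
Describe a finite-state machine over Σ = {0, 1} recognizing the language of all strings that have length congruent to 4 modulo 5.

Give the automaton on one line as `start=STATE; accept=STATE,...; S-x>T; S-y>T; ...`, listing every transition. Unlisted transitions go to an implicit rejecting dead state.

Count input length modulo 5: every symbol advances one step around the cycle q0 → q1 → q2 → q3 → q4 → q0. Accept at q4.
5 states suffice.
        0   1  
>  q0   q1  q1 
   q1   q2  q2 
   q2   q3  q3 
   q3   q4  q4 
 * q4   q0  q0 
(> = start, * = accepting)

start=q0; accept=q4; q0-0>q1; q0-1>q1; q1-0>q2; q1-1>q2; q2-0>q3; q2-1>q3; q3-0>q4; q3-1>q4; q4-0>q0; q4-1>q0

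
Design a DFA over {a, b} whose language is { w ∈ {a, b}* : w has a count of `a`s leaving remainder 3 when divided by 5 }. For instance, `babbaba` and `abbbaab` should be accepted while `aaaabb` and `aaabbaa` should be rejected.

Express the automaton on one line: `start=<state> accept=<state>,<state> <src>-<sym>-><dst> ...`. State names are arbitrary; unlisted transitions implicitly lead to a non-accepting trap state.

Keep the running count of `a`s modulo 5: each `a` advances along the cycle q0 → q1 → q2 → q3 → q4 → q0 while other symbols loop. Accept at q3.
5 states suffice.
        a   b  
>  q0   q1  q0 
   q1   q2  q1 
   q2   q3  q2 
 * q3   q4  q3 
   q4   q0  q4 
(> = start, * = accepting)

start=q0 accept=q3 q0-a->q1 q0-b->q0 q1-a->q2 q1-b->q1 q2-a->q3 q2-b->q2 q3-a->q4 q3-b->q3 q4-a->q0 q4-b->q4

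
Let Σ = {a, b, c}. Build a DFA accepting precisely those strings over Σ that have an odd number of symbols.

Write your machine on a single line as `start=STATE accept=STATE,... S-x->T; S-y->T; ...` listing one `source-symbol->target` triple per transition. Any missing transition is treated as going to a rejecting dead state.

Only the length mod 2 matters, so use a 2-cycle: from any state, every input symbol moves to the next state, wrapping q1 back to q0. Mark q1 accepting.
With 2 states:
        a   b   c  
>  q0   q1  q1  q1 
 * q1   q0  q0  q0 
(> = start, * = accepting)

start=q0; accept=q1; q0-a->q1; q0-b->q1; q0-c->q1; q1-a->q0; q1-b->q0; q1-c->q0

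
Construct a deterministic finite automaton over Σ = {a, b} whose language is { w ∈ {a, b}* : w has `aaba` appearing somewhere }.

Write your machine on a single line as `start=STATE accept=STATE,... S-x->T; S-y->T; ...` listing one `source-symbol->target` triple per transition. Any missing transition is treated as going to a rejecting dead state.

States q0..q3 record the length of the longest prefix of `aaba` that matches the current input suffix. Reaching q4 means `aaba` has been seen, and we stay there forever. Accept from q4.
A 5-state machine:
        a   b  
>  q0   q1  q0 
   q1   q2  q0 
   q2   q2  q3 
   q3   q4  q0 
 * q4   q4  q4 
(> = start, * = accepting)

start=q0; accept=q4; q0-a->q1; q0-b->q0; q1-a->q2; q1-b->q0; q2-a->q2; q2-b->q3; q3-a->q4; q3-b->q0; q4-a->q4; q4-b->q4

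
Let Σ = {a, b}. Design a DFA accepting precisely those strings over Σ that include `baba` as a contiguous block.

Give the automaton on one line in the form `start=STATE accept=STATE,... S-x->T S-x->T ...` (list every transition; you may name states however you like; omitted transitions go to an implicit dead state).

States q0..q3 record the length of the longest prefix of `baba` that matches the current input suffix. Reaching q4 means `baba` has been seen, and we stay there forever. Accept from q4.
        a   b  
>  q0   q0  q1 
   q1   q2  q1 
   q2   q0  q3 
   q3   q4  q1 
 * q4   q4  q4 
(> = start, * = accepting)

start=q0 accept=q4 q0-a->q0 q0-b->q1 q1-a->q2 q1-b->q1 q2-a->q0 q2-b->q3 q3-a->q4 q3-b->q1 q4-a->q4 q4-b->q4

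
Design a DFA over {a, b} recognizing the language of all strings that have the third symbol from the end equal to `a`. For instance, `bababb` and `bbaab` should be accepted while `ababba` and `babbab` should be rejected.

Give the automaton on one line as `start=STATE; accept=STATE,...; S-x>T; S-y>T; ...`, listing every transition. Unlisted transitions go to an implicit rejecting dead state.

start=S0; accept=S7,S8,S9,S10; S0-a>S1; S0-b>S2; S1-a>S3; S1-b>S4; S2-a>S5; S2-b>S6; S3-a>S7; S3-b>S8; S4-a>S9; S4-b>S10; S5-a>S11; S5-b>S12; S6-a>S13; S6-b>S14; S7-a>S7; S7-b>S8; S8-a>S9; S8-b>S10; S9-a>S11; S9-b>S12; S10-a>S13; S10-b>S14; S11-a>S7; S11-b>S8; S12-a>S9; S12-b>S10; S13-a>S11; S13-b>S12; S14-a>S13; S14-b>S14

Because acceptance depends on a position counted from the end, the machine has to buffer the most recent 3 symbols. Make each state the string of the last up-to-3 symbols read; on input `x` shift the window left and append `x`. Accept when the buffered window has length 3 and begins with `a`.
With 15 states:
          a    b  
>  S0     S1   S2 
   S1     S3   S4 
   S2     S5   S6 
   S3     S7   S8 
   S4     S9  S10 
   S5    S11  S12 
   S6    S13  S14 
 * S7     S7   S8 
 * S8     S9  S10 
 * S9    S11  S12 
 * S10   S13  S14 
   S11    S7   S8 
   S12    S9  S10 
   S13   S11  S12 
   S14   S13  S14 
(> = start, * = accepting)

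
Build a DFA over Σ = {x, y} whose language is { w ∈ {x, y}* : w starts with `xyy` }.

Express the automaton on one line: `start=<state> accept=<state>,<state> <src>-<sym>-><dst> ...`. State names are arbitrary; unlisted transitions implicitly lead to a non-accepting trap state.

start=q0 accept=q3 q0-x->q1 q0-y->q4 q1-x->q4 q1-y->q2 q2-x->q4 q2-y->q3 q3-x->q3 q3-y->q3 q4-x->q4 q4-y->q4

Check the first 3 symbols one by one: q0 through q2 record how many have matched `xyy` so far; any wrong symbol goes to the dead state q4. After all 3 match we enter the accepting sink q3.
With 5 states:
        x   y  
>  q0   q1  q4 
   q1   q4  q2 
   q2   q4  q3 
 * q3   q3  q3 
   q4   q4  q4 
(> = start, * = accepting)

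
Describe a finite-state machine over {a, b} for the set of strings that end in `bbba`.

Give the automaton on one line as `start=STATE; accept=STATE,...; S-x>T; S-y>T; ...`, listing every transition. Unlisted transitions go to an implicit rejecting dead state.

Let each state record the length of the longest suffix of the input read so far that is also a prefix of `bbba`. q1 means the last symbol is `b`; q2 means the last 2 symbols are `bb`; q3 means the last 3 symbols are `bbb`; q4 means the last 4 symbols are `bbba`. Accept only at q4, where the string currently ends in `bbba`.
A 5-state machine:
        a   b  
>  q0   q0  q1 
   q1   q0  q2 
   q2   q0  q3 
   q3   q4  q3 
 * q4   q0  q1 
(> = start, * = accepting)

start=q0; accept=q4; q0-a>q0; q0-b>q1; q1-a>q0; q1-b>q2; q2-a>q0; q2-b>q3; q3-a>q4; q3-b>q3; q4-a>q0; q4-b>q1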